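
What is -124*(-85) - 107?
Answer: 10433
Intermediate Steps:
-124*(-85) - 107 = 10540 - 107 = 10433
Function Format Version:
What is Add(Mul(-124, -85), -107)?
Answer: 10433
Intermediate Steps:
Add(Mul(-124, -85), -107) = Add(10540, -107) = 10433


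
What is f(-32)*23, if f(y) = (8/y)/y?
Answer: 23/128 ≈ 0.17969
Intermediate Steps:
f(y) = 8/y**2
f(-32)*23 = (8/(-32)**2)*23 = (8*(1/1024))*23 = (1/128)*23 = 23/128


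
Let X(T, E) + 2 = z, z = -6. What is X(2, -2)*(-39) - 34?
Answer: 278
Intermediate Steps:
X(T, E) = -8 (X(T, E) = -2 - 6 = -8)
X(2, -2)*(-39) - 34 = -8*(-39) - 34 = 312 - 34 = 278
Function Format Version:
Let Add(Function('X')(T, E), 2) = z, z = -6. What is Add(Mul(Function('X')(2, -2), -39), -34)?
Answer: 278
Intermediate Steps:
Function('X')(T, E) = -8 (Function('X')(T, E) = Add(-2, -6) = -8)
Add(Mul(Function('X')(2, -2), -39), -34) = Add(Mul(-8, -39), -34) = Add(312, -34) = 278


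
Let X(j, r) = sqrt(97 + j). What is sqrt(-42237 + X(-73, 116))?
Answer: sqrt(-42237 + 2*sqrt(6)) ≈ 205.5*I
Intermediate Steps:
sqrt(-42237 + X(-73, 116)) = sqrt(-42237 + sqrt(97 - 73)) = sqrt(-42237 + sqrt(24)) = sqrt(-42237 + 2*sqrt(6))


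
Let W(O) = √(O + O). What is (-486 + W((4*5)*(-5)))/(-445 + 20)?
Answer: 486/425 - 2*I*√2/85 ≈ 1.1435 - 0.033276*I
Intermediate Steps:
W(O) = √2*√O (W(O) = √(2*O) = √2*√O)
(-486 + W((4*5)*(-5)))/(-445 + 20) = (-486 + √2*√((4*5)*(-5)))/(-445 + 20) = (-486 + √2*√(20*(-5)))/(-425) = (-486 + √2*√(-100))*(-1/425) = (-486 + √2*(10*I))*(-1/425) = (-486 + 10*I*√2)*(-1/425) = 486/425 - 2*I*√2/85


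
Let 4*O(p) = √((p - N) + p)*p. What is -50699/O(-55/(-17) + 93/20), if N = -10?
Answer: -68950640*√744770/11745461 ≈ -5066.2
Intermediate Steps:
O(p) = p*√(10 + 2*p)/4 (O(p) = (√((p - 1*(-10)) + p)*p)/4 = (√((p + 10) + p)*p)/4 = (√((10 + p) + p)*p)/4 = (√(10 + 2*p)*p)/4 = (p*√(10 + 2*p))/4 = p*√(10 + 2*p)/4)
-50699/O(-55/(-17) + 93/20) = -50699*4/(√(10 + 2*(-55/(-17) + 93/20))*(-55/(-17) + 93/20)) = -50699*4/(√(10 + 2*(-55*(-1/17) + 93*(1/20)))*(-55*(-1/17) + 93*(1/20))) = -50699*4/(√(10 + 2*(55/17 + 93/20))*(55/17 + 93/20)) = -50699*1360/(2681*√(10 + 2*(2681/340))) = -50699*1360/(2681*√(10 + 2681/170)) = -50699*1360*√744770/11745461 = -68950640*√744770/11745461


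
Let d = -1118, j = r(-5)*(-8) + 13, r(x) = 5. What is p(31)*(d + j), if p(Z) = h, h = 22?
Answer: -25190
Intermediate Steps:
p(Z) = 22
j = -27 (j = 5*(-8) + 13 = -40 + 13 = -27)
p(31)*(d + j) = 22*(-1118 - 27) = 22*(-1145) = -25190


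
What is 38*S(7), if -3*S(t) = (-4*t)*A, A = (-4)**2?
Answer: 17024/3 ≈ 5674.7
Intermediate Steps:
A = 16
S(t) = 64*t/3 (S(t) = -(-4*t)*16/3 = -(-64)*t/3 = 64*t/3)
38*S(7) = 38*((64/3)*7) = 38*(448/3) = 17024/3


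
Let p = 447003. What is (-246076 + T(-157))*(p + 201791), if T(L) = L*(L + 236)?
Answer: -167699624326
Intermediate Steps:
T(L) = L*(236 + L)
(-246076 + T(-157))*(p + 201791) = (-246076 - 157*(236 - 157))*(447003 + 201791) = (-246076 - 157*79)*648794 = (-246076 - 12403)*648794 = -258479*648794 = -167699624326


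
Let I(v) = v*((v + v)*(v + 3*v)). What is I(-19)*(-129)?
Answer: 7078488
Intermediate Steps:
I(v) = 8*v³ (I(v) = v*((2*v)*(4*v)) = v*(8*v²) = 8*v³)
I(-19)*(-129) = (8*(-19)³)*(-129) = (8*(-6859))*(-129) = -54872*(-129) = 7078488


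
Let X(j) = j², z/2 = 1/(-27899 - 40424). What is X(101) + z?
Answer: 696962921/68323 ≈ 10201.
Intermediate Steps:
z = -2/68323 (z = 2/(-27899 - 40424) = 2/(-68323) = 2*(-1/68323) = -2/68323 ≈ -2.9273e-5)
X(101) + z = 101² - 2/68323 = 10201 - 2/68323 = 696962921/68323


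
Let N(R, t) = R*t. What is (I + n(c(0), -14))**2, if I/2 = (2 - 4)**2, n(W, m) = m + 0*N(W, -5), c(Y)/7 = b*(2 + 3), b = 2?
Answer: 36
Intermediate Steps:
c(Y) = 70 (c(Y) = 7*(2*(2 + 3)) = 7*(2*5) = 7*10 = 70)
n(W, m) = m (n(W, m) = m + 0*(W*(-5)) = m + 0*(-5*W) = m + 0 = m)
I = 8 (I = 2*(2 - 4)**2 = 2*(-2)**2 = 2*4 = 8)
(I + n(c(0), -14))**2 = (8 - 14)**2 = (-6)**2 = 36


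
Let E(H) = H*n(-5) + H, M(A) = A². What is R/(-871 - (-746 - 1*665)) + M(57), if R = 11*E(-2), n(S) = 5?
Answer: 146194/45 ≈ 3248.8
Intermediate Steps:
E(H) = 6*H (E(H) = H*5 + H = 5*H + H = 6*H)
R = -132 (R = 11*(6*(-2)) = 11*(-12) = -132)
R/(-871 - (-746 - 1*665)) + M(57) = -132/(-871 - (-746 - 1*665)) + 57² = -132/(-871 - (-746 - 665)) + 3249 = -132/(-871 - 1*(-1411)) + 3249 = -132/(-871 + 1411) + 3249 = -132/540 + 3249 = -132*1/540 + 3249 = -11/45 + 3249 = 146194/45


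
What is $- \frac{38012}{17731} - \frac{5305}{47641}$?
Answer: $- \frac{112058391}{49689563} \approx -2.2552$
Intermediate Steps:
$- \frac{38012}{17731} - \frac{5305}{47641} = \left(-38012\right) \frac{1}{17731} - \frac{5305}{47641} = - \frac{2236}{1043} - \frac{5305}{47641} = - \frac{112058391}{49689563}$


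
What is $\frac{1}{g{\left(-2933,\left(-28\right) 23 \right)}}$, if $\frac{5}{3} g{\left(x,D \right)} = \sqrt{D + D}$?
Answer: $- \frac{5 i \sqrt{322}}{1932} \approx - 0.04644 i$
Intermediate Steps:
$g{\left(x,D \right)} = \frac{3 \sqrt{2} \sqrt{D}}{5}$ ($g{\left(x,D \right)} = \frac{3 \sqrt{D + D}}{5} = \frac{3 \sqrt{2 D}}{5} = \frac{3 \sqrt{2} \sqrt{D}}{5}$)
$\frac{1}{g{\left(-2933,\left(-28\right) 23 \right)}} = \frac{1}{\frac{3}{5} \sqrt{2} \sqrt{\left(-28\right) 23}} = \frac{1}{\frac{3}{5} \sqrt{2} \sqrt{-644}} = \frac{1}{\frac{3}{5} \sqrt{2} \cdot 2 i \sqrt{161}} = \frac{1}{\frac{6}{5} i \sqrt{322}} = - \frac{5 i \sqrt{322}}{1932}$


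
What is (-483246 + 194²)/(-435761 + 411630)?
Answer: 445610/24131 ≈ 18.466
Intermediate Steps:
(-483246 + 194²)/(-435761 + 411630) = (-483246 + 37636)/(-24131) = -445610*(-1/24131) = 445610/24131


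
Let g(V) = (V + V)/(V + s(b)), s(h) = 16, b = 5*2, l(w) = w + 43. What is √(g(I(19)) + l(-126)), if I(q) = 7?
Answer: I*√43585/23 ≈ 9.077*I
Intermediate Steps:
l(w) = 43 + w
b = 10
g(V) = 2*V/(16 + V) (g(V) = (V + V)/(V + 16) = (2*V)/(16 + V) = 2*V/(16 + V))
√(g(I(19)) + l(-126)) = √(2*7/(16 + 7) + (43 - 126)) = √(2*7/23 - 83) = √(2*7*(1/23) - 83) = √(14/23 - 83) = √(-1895/23) = I*√43585/23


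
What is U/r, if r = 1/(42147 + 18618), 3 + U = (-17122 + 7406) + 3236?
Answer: -393939495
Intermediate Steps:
U = -6483 (U = -3 + ((-17122 + 7406) + 3236) = -3 + (-9716 + 3236) = -3 - 6480 = -6483)
r = 1/60765 ≈ 1.6457e-5
U/r = -6483/1/60765 = -6483*60765 = -393939495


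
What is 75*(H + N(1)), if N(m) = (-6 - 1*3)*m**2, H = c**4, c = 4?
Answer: 18525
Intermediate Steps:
H = 256 (H = 4**4 = 256)
N(m) = -9*m**2 (N(m) = (-6 - 3)*m**2 = -9*m**2)
75*(H + N(1)) = 75*(256 - 9*1**2) = 75*(256 - 9*1) = 75*(256 - 9) = 75*247 = 18525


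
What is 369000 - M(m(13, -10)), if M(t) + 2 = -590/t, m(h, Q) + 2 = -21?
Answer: 8486456/23 ≈ 3.6898e+5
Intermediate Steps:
m(h, Q) = -23 (m(h, Q) = -2 - 21 = -23)
M(t) = -2 - 590/t
369000 - M(m(13, -10)) = 369000 - (-2 - 590/(-23)) = 369000 - (-2 - 590*(-1/23)) = 369000 - (-2 + 590/23) = 369000 - 1*544/23 = 369000 - 544/23 = 8486456/23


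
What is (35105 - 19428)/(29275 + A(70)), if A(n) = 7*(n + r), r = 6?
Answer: 15677/29807 ≈ 0.52595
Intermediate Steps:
A(n) = 42 + 7*n (A(n) = 7*(n + 6) = 7*(6 + n) = 42 + 7*n)
(35105 - 19428)/(29275 + A(70)) = (35105 - 19428)/(29275 + (42 + 7*70)) = 15677/(29275 + (42 + 490)) = 15677/(29275 + 532) = 15677/29807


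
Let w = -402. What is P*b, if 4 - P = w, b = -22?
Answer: -8932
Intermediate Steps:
P = 406 (P = 4 - 1*(-402) = 4 + 402 = 406)
P*b = 406*(-22) = -8932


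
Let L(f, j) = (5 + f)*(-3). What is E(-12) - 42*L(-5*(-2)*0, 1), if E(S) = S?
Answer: 618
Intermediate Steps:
L(f, j) = -15 - 3*f
E(-12) - 42*L(-5*(-2)*0, 1) = -12 - 42*(-15 - 3*(-5*(-2))*0) = -12 - 42*(-15 - 30*0) = -12 - 42*(-15 - 3*0) = -12 - 42*(-15 + 0) = -12 - 42*(-15) = -12 + 630 = 618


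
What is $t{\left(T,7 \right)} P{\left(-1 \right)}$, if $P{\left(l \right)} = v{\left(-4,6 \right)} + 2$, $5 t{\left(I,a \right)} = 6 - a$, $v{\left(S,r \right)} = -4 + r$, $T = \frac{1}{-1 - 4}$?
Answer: $- \frac{4}{5} \approx -0.8$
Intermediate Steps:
$T = - \frac{1}{5}$ ($T = \frac{1}{-5} = - \frac{1}{5} \approx -0.2$)
$t{\left(I,a \right)} = \frac{6}{5} - \frac{a}{5}$ ($t{\left(I,a \right)} = \frac{6 - a}{5} = \frac{6}{5} - \frac{a}{5}$)
$P{\left(l \right)} = 4$ ($P{\left(l \right)} = \left(-4 + 6\right) + 2 = 2 + 2 = 4$)
$t{\left(T,7 \right)} P{\left(-1 \right)} = \left(\frac{6}{5} - \frac{7}{5}\right) 4 = \left(- \frac{1}{5}\right) 4 = - \frac{4}{5}$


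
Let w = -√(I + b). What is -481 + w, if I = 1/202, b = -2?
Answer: -481 - I*√81406/202 ≈ -481.0 - 1.4125*I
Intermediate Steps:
I = 1/202 ≈ 0.0049505
w = -I*√81406/202 (w = -√(1/202 - 2) = -√(-403/202) = -I*√81406/202 ≈ -1.4125*I)
-481 + w = -481 - I*√81406/202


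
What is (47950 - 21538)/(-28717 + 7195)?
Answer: -4402/3587 ≈ -1.2272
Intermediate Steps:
(47950 - 21538)/(-28717 + 7195) = 26412/(-21522) = 26412*(-1/21522) = -4402/3587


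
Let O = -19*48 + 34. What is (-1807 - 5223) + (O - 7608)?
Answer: -15516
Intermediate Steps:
O = -878 (O = -912 + 34 = -878)
(-1807 - 5223) + (O - 7608) = (-1807 - 5223) + (-878 - 7608) = -7030 - 8486 = -15516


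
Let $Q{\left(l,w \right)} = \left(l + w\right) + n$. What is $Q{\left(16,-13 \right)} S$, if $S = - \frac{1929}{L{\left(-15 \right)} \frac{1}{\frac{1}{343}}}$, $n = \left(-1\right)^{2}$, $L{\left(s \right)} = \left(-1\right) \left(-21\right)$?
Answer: $- \frac{2572}{2401} \approx -1.0712$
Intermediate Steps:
$L{\left(s \right)} = 21$
$n = 1$
$Q{\left(l,w \right)} = 1 + l + w$ ($Q{\left(l,w \right)} = \left(l + w\right) + 1 = 1 + l + w$)
$S = - \frac{643}{2401}$ ($S = - \frac{1929}{21 \frac{1}{\frac{1}{343}}} = - \frac{1929}{21 \cdot 343} = - \frac{1929}{7203} = \left(-1929\right) \frac{1}{7203} = - \frac{643}{2401} \approx -0.26781$)
$Q{\left(16,-13 \right)} S = \left(1 + 16 - 13\right) \left(- \frac{643}{2401}\right) = 4 \left(- \frac{643}{2401}\right) = - \frac{2572}{2401}$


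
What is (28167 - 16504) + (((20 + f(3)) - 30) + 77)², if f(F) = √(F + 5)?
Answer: 16160 + 268*√2 ≈ 16539.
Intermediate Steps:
f(F) = √(5 + F)
(28167 - 16504) + (((20 + f(3)) - 30) + 77)² = (28167 - 16504) + (((20 + √(5 + 3)) - 30) + 77)² = 11663 + (((20 + √8) - 30) + 77)² = 11663 + (((20 + 2*√2) - 30) + 77)² = 11663 + ((-10 + 2*√2) + 77)² = 11663 + (67 + 2*√2)²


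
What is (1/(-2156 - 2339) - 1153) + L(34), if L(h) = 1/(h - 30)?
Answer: -20726449/17980 ≈ -1152.8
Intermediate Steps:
L(h) = 1/(-30 + h)
(1/(-2156 - 2339) - 1153) + L(34) = (1/(-2156 - 2339) - 1153) + 1/(-30 + 34) = (1/(-4495) - 1153) + 1/4 = (-1/4495 - 1153) + ¼ = -5182736/4495 + ¼ = -20726449/17980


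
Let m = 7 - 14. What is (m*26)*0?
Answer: 0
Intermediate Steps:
m = -7
(m*26)*0 = -7*26*0 = -182*0 = 0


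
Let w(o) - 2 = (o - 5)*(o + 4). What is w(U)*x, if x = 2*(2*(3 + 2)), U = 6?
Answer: 240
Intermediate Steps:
w(o) = 2 + (-5 + o)*(4 + o) (w(o) = 2 + (o - 5)*(o + 4) = 2 + (-5 + o)*(4 + o))
x = 20 (x = 2*(2*5) = 2*10 = 20)
w(U)*x = (-18 + 6² - 1*6)*20 = (-18 + 36 - 6)*20 = 12*20 = 240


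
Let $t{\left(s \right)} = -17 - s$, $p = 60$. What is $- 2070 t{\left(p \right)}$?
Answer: $159390$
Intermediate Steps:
$- 2070 t{\left(p \right)} = - 2070 \left(-17 - 60\right) = \left(-2070\right) \left(-77\right) = 159390$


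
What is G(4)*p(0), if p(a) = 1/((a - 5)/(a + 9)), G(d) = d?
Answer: -36/5 ≈ -7.2000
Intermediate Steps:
p(a) = (9 + a)/(-5 + a) (p(a) = 1/((-5 + a)/(9 + a)) = (9 + a)/(-5 + a))
G(4)*p(0) = 4*((9 + 0)/(-5 + 0)) = 4*(9/(-5)) = 4*(-⅕*9) = 4*(-9/5) = -36/5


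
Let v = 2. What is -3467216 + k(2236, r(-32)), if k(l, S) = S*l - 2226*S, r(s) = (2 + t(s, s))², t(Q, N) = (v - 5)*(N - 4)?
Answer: -3346216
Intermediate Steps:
t(Q, N) = 12 - 3*N (t(Q, N) = (2 - 5)*(N - 4) = -3*(-4 + N) = 12 - 3*N)
r(s) = (14 - 3*s)² (r(s) = (2 + (12 - 3*s))² = (14 - 3*s)²)
k(l, S) = -2226*S + S*l
-3467216 + k(2236, r(-32)) = -3467216 + (14 - 3*(-32))²*(-2226 + 2236) = -3467216 + (14 + 96)²*10 = -3467216 + 110²*10 = -3467216 + 12100*10 = -3467216 + 121000 = -3346216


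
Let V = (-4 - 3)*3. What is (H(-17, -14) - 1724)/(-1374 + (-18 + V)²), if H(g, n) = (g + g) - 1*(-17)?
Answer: -1741/147 ≈ -11.844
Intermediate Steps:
V = -21 (V = -7*3 = -21)
H(g, n) = 17 + 2*g (H(g, n) = 2*g + 17 = 17 + 2*g)
(H(-17, -14) - 1724)/(-1374 + (-18 + V)²) = ((17 + 2*(-17)) - 1724)/(-1374 + (-18 - 21)²) = ((17 - 34) - 1724)/(-1374 + (-39)²) = (-17 - 1724)/(-1374 + 1521) = -1741/147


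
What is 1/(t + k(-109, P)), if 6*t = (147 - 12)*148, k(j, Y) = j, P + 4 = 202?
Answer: 1/3221 ≈ 0.00031046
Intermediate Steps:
P = 198 (P = -4 + 202 = 198)
t = 3330 (t = ((147 - 12)*148)/6 = (135*148)/6 = (⅙)*19980 = 3330)
1/(t + k(-109, P)) = 1/(3330 - 109) = 1/3221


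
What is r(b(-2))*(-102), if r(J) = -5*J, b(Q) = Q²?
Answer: 2040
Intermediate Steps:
r(b(-2))*(-102) = -5*(-2)²*(-102) = -5*4*(-102) = -20*(-102) = 2040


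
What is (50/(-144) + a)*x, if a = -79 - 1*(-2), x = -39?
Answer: 72397/24 ≈ 3016.5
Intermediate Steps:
a = -77 (a = -79 + 2 = -77)
(50/(-144) + a)*x = (50/(-144) - 77)*(-39) = (50*(-1/144) - 77)*(-39) = (-25/72 - 77)*(-39) = -5569/72*(-39) = 72397/24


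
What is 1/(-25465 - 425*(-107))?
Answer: 1/20010 ≈ 4.9975e-5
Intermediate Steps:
1/(-25465 - 425*(-107)) = 1/(-25465 + 45475) = 1/20010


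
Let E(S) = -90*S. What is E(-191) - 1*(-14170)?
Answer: 31360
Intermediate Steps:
E(-191) - 1*(-14170) = -90*(-191) - 1*(-14170) = 17190 + 14170 = 31360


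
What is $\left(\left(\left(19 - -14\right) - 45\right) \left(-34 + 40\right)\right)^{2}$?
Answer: $5184$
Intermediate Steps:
$\left(\left(\left(19 - -14\right) - 45\right) \left(-34 + 40\right)\right)^{2} = \left(\left(\left(19 + 14\right) - 45\right) 6\right)^{2} = \left(\left(33 - 45\right) 6\right)^{2} = \left(\left(-12\right) 6\right)^{2} = \left(-72\right)^{2} = 5184$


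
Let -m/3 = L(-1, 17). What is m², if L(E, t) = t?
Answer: 2601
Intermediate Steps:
m = -51 (m = -3*17 = -51)
m² = (-51)² = 2601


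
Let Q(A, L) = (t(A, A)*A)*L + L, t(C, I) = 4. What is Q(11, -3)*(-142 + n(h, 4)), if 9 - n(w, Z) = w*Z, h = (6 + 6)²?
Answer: 95715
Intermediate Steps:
Q(A, L) = L + 4*A*L (Q(A, L) = (4*A)*L + L = 4*A*L + L = L + 4*A*L)
h = 144 (h = 12² = 144)
n(w, Z) = 9 - Z*w (n(w, Z) = 9 - w*Z = 9 - Z*w)
Q(11, -3)*(-142 + n(h, 4)) = (-3*(1 + 4*11))*(-142 + (9 - 1*4*144)) = (-3*(1 + 44))*(-142 + (9 - 576)) = (-3*45)*(-142 - 567) = -135*(-709) = 95715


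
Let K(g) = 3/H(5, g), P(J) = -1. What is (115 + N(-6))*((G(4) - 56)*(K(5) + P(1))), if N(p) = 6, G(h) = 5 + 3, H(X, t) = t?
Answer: 11616/5 ≈ 2323.2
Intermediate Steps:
G(h) = 8
K(g) = 3/g
(115 + N(-6))*((G(4) - 56)*(K(5) + P(1))) = (115 + 6)*((8 - 56)*(3/5 - 1)) = 121*(-48*(3*(1/5) - 1)) = 121*(-48*(3/5 - 1)) = 121*(-48*(-2/5)) = 121*(96/5) = 11616/5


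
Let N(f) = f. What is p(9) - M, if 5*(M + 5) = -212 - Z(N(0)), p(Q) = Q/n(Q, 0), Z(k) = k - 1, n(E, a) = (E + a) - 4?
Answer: 49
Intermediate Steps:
n(E, a) = -4 + E + a
Z(k) = -1 + k
p(Q) = Q/(-4 + Q) (p(Q) = Q/(-4 + Q + 0) = Q/(-4 + Q))
M = -236/5 (M = -5 + (-212 - (-1 + 0))/5 = -5 + (-212 - 1*(-1))/5 = -5 + (-212 + 1)/5 = -5 + (⅕)*(-211) = -5 - 211/5 = -236/5 ≈ -47.200)
p(9) - M = 9/(-4 + 9) - 1*(-236/5) = 9/5 + 236/5 = 49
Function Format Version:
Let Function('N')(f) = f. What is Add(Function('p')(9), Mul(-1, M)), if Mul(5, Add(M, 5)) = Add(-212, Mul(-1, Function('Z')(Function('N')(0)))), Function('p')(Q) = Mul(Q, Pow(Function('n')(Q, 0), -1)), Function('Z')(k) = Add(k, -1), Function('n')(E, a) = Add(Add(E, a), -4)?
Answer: 49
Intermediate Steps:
Function('n')(E, a) = Add(-4, E, a)
Function('Z')(k) = Add(-1, k)
Function('p')(Q) = Mul(Q, Pow(Add(-4, Q), -1)) (Function('p')(Q) = Mul(Q, Pow(Add(-4, Q, 0), -1)) = Mul(Q, Pow(Add(-4, Q), -1)))
M = Rational(-236, 5) (M = Add(-5, Mul(Rational(1, 5), Add(-212, Mul(-1, Add(-1, 0))))) = Add(-5, Mul(Rational(1, 5), Add(-212, Mul(-1, -1)))) = Add(-5, Mul(Rational(1, 5), Add(-212, 1))) = Add(-5, Mul(Rational(1, 5), -211)) = Add(-5, Rational(-211, 5)) = Rational(-236, 5) ≈ -47.200)
Add(Function('p')(9), Mul(-1, M)) = Add(Mul(9, Pow(Add(-4, 9), -1)), Mul(-1, Rational(-236, 5))) = Add(Mul(9, Pow(5, -1)), Rational(236, 5)) = Add(Mul(9, Rational(1, 5)), Rational(236, 5)) = Add(Rational(9, 5), Rational(236, 5)) = 49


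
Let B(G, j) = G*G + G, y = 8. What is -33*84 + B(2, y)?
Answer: -2766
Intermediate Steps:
B(G, j) = G + G² (B(G, j) = G² + G = G + G²)
-33*84 + B(2, y) = -33*84 + 2*(1 + 2) = -2772 + 2*3 = -2772 + 6 = -2766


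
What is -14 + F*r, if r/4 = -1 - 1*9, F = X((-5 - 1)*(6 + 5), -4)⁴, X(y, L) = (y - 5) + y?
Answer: -14091014454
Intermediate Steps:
X(y, L) = -5 + 2*y (X(y, L) = (-5 + y) + y = -5 + 2*y)
F = 352275361 (F = (-5 + 2*((-5 - 1)*(6 + 5)))⁴ = (-5 + 2*(-6*11))⁴ = (-5 + 2*(-66))⁴ = (-5 - 132)⁴ = (-137)⁴ = 352275361)
r = -40 (r = 4*(-1 - 1*9) = 4*(-1 - 9) = 4*(-10) = -40)
-14 + F*r = -14 + 352275361*(-40) = -14 - 14091014440 = -14091014454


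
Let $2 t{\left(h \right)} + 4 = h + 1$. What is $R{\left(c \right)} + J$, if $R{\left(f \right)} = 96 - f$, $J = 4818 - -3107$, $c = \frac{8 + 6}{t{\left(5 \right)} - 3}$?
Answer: $8028$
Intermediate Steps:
$t{\left(h \right)} = - \frac{3}{2} + \frac{h}{2}$ ($t{\left(h \right)} = -2 + \frac{h + 1}{2} = -2 + \frac{1 + h}{2} = -2 + \left(\frac{1}{2} + \frac{h}{2}\right) = - \frac{3}{2} + \frac{h}{2}$)
$c = -7$ ($c = \frac{8 + 6}{\left(- \frac{3}{2} + \frac{1}{2} \cdot 5\right) - 3} = \frac{1}{\left(- \frac{3}{2} + \frac{5}{2}\right) - 3} \cdot 14 = \frac{1}{1 - 3} \cdot 14 = \frac{1}{-2} \cdot 14 = \left(- \frac{1}{2}\right) 14 = -7$)
$J = 7925$ ($J = 4818 + 3107 = 7925$)
$R{\left(c \right)} + J = \left(96 - -7\right) + 7925 = \left(96 + 7\right) + 7925 = 103 + 7925 = 8028$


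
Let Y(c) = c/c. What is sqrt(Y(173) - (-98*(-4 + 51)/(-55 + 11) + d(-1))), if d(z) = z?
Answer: 3*I*sqrt(5522)/22 ≈ 10.133*I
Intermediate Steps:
Y(c) = 1
sqrt(Y(173) - (-98*(-4 + 51)/(-55 + 11) + d(-1))) = sqrt(1 - (-98*(-4 + 51)/(-55 + 11) - 1)) = sqrt(1 - (-4606/(-44) - 1)) = sqrt(1 - (-4606*(-1)/44 - 1)) = sqrt(1 - (-98*(-47/44) - 1)) = sqrt(1 - (2303/22 - 1)) = sqrt(1 - 1*2281/22) = sqrt(1 - 2281/22) = sqrt(-2259/22) = 3*I*sqrt(5522)/22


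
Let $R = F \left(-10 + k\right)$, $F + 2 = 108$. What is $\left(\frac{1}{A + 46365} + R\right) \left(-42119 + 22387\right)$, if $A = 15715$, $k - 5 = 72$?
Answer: $- \frac{2174921030213}{15520} \approx -1.4014 \cdot 10^{8}$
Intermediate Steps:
$k = 77$ ($k = 5 + 72 = 77$)
$F = 106$ ($F = -2 + 108 = 106$)
$R = 7102$ ($R = 106 \left(-10 + 77\right) = 106 \cdot 67 = 7102$)
$\left(\frac{1}{A + 46365} + R\right) \left(-42119 + 22387\right) = \left(\frac{1}{15715 + 46365} + 7102\right) \left(-42119 + 22387\right) = \left(\frac{1}{62080} + 7102\right) \left(-19732\right) = \frac{440892161}{62080} \left(-19732\right) = - \frac{2174921030213}{15520}$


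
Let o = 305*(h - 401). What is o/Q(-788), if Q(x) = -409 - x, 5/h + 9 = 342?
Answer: -40726040/126207 ≈ -322.69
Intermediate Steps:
h = 5/333 (h = 5/(-9 + 342) = 5/333 ≈ 0.015015)
o = -40726040/333 (o = 305*(5/333 - 401) = 305*(-133528/333) = -40726040/333 ≈ -1.2230e+5)
o/Q(-788) = -40726040/(333*(-409 - 1*(-788))) = -40726040/(333*(-409 + 788)) = -40726040/333/379 = -40726040/333*1/379 = -40726040/126207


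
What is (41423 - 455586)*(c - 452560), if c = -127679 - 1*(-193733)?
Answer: 160076484478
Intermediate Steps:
c = 66054 (c = -127679 + 193733 = 66054)
(41423 - 455586)*(c - 452560) = (41423 - 455586)*(66054 - 452560) = -414163*(-386506) = 160076484478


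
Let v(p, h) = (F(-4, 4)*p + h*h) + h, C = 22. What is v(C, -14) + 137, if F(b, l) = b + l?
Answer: 319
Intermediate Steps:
v(p, h) = h + h² (v(p, h) = ((-4 + 4)*p + h*h) + h = (0*p + h²) + h = (0 + h²) + h = h² + h = h + h²)
v(C, -14) + 137 = -14*(1 - 14) + 137 = -14*(-13) + 137 = 182 + 137 = 319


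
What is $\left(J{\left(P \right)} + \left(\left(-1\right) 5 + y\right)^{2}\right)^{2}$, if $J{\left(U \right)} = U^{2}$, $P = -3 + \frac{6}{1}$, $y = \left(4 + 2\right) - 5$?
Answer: $625$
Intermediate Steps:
$y = 1$ ($y = 6 - 5 = 1$)
$P = 3$ ($P = -3 + 6 \cdot 1 = -3 + 6 = 3$)
$\left(J{\left(P \right)} + \left(\left(-1\right) 5 + y\right)^{2}\right)^{2} = \left(3^{2} + \left(\left(-1\right) 5 + 1\right)^{2}\right)^{2} = \left(9 + \left(-5 + 1\right)^{2}\right)^{2} = \left(9 + \left(-4\right)^{2}\right)^{2} = \left(9 + 16\right)^{2} = 25^{2} = 625$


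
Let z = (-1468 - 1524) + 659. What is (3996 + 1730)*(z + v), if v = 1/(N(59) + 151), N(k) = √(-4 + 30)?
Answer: -304244848824/22775 - 5726*√26/22775 ≈ -1.3359e+7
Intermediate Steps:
N(k) = √26
z = -2333 (z = -2992 + 659 = -2333)
v = 1/(151 + √26) (v = 1/(√26 + 151) = 1/(151 + √26) ≈ 0.0064062)
(3996 + 1730)*(z + v) = (3996 + 1730)*(-2333 + (151/22775 - √26/22775)) = 5726*(-53133924/22775 - √26/22775) = -304244848824/22775 - 5726*√26/22775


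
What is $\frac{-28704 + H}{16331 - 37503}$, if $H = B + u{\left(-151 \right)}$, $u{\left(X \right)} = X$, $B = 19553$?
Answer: $\frac{4651}{10586} \approx 0.43935$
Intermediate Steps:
$H = 19402$ ($H = 19553 - 151 = 19402$)
$\frac{-28704 + H}{16331 - 37503} = \frac{-28704 + 19402}{16331 - 37503} = - \frac{9302}{-21172} = \left(-9302\right) \left(- \frac{1}{21172}\right) = \frac{4651}{10586}$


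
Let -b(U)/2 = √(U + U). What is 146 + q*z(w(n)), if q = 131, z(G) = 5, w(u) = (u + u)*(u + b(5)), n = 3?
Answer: 801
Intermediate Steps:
b(U) = -2*√2*√U (b(U) = -2*√(U + U) = -2*√2*√U)
w(u) = 2*u*(u - 2*√10) (w(u) = (u + u)*(u - 2*√2*√5) = (2*u)*(u - 2*√10) = 2*u*(u - 2*√10))
146 + q*z(w(n)) = 146 + 131*5 = 146 + 655 = 801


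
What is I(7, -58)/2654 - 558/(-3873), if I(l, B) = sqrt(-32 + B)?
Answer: 186/1291 + 3*I*sqrt(10)/2654 ≈ 0.14407 + 0.0035745*I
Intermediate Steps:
I(7, -58)/2654 - 558/(-3873) = sqrt(-32 - 58)/2654 - 558/(-3873) = sqrt(-90)*(1/2654) - 558*(-1/3873) = (3*I*sqrt(10))*(1/2654) + 186/1291 = 3*I*sqrt(10)/2654 + 186/1291 = 186/1291 + 3*I*sqrt(10)/2654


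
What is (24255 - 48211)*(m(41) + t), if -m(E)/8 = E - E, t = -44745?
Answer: 1071911220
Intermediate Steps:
m(E) = 0 (m(E) = -8*(E - E) = -8*0 = 0)
(24255 - 48211)*(m(41) + t) = (24255 - 48211)*(0 - 44745) = -23956*(-44745) = 1071911220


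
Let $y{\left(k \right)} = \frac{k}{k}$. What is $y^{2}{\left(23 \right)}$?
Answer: $1$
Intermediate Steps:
$y{\left(k \right)} = 1$
$y^{2}{\left(23 \right)} = 1^{2} = 1$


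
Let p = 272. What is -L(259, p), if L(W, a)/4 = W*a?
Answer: -281792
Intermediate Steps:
L(W, a) = 4*W*a (L(W, a) = 4*(W*a) = 4*W*a)
-L(259, p) = -4*259*272 = -1*281792 = -281792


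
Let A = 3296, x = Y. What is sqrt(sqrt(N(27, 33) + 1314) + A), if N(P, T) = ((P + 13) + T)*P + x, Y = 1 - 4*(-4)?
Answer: sqrt(3296 + sqrt(3302)) ≈ 57.909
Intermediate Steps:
Y = 17 (Y = 1 + 16 = 17)
x = 17
N(P, T) = 17 + P*(13 + P + T) (N(P, T) = ((P + 13) + T)*P + 17 = ((13 + P) + T)*P + 17 = (13 + P + T)*P + 17 = P*(13 + P + T) + 17 = 17 + P*(13 + P + T))
sqrt(sqrt(N(27, 33) + 1314) + A) = sqrt(sqrt((17 + 27**2 + 13*27 + 27*33) + 1314) + 3296) = sqrt(sqrt((17 + 729 + 351 + 891) + 1314) + 3296) = sqrt(sqrt(1988 + 1314) + 3296) = sqrt(sqrt(3302) + 3296) = sqrt(3296 + sqrt(3302))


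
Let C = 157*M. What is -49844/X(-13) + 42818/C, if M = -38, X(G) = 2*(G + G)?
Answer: 36892846/38779 ≈ 951.36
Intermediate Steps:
X(G) = 4*G (X(G) = 2*(2*G) = 4*G)
C = -5966 (C = 157*(-38) = -5966)
-49844/X(-13) + 42818/C = -49844/(4*(-13)) + 42818/(-5966) = -49844/(-52) + 42818*(-1/5966) = -49844*(-1/52) - 21409/2983 = 12461/13 - 21409/2983 = 36892846/38779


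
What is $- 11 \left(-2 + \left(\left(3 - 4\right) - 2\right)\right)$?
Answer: $55$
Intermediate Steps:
$- 11 \left(-2 + \left(\left(3 - 4\right) - 2\right)\right) = - 11 \left(-2 - 3\right) = \left(-11\right) \left(-5\right) = 55$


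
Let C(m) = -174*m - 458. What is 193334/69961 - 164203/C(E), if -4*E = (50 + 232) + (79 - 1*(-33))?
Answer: -8262801629/1167019441 ≈ -7.0803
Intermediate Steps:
E = -197/2 (E = -((50 + 232) + (79 - 1*(-33)))/4 = -(282 + (79 + 33))/4 = -(282 + 112)/4 = -1/4*394 = -197/2 ≈ -98.500)
C(m) = -458 - 174*m
193334/69961 - 164203/C(E) = 193334/69961 - 164203/(-458 - 174*(-197/2)) = 193334*(1/69961) - 164203/(-458 + 17139) = 193334/69961 - 164203/16681 = -8262801629/1167019441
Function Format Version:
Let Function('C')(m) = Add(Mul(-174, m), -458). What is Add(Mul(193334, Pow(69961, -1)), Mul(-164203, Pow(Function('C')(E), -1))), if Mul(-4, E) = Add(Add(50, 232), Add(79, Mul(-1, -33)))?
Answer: Rational(-8262801629, 1167019441) ≈ -7.0803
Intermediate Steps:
E = Rational(-197, 2) (E = Mul(Rational(-1, 4), Add(Add(50, 232), Add(79, Mul(-1, -33)))) = Mul(Rational(-1, 4), Add(282, Add(79, 33))) = Mul(Rational(-1, 4), Add(282, 112)) = Mul(Rational(-1, 4), 394) = Rational(-197, 2) ≈ -98.500)
Function('C')(m) = Add(-458, Mul(-174, m))
Add(Mul(193334, Pow(69961, -1)), Mul(-164203, Pow(Function('C')(E), -1))) = Add(Mul(193334, Pow(69961, -1)), Mul(-164203, Pow(Add(-458, Mul(-174, Rational(-197, 2))), -1))) = Add(Mul(193334, Rational(1, 69961)), Mul(-164203, Pow(Add(-458, 17139), -1))) = Add(Rational(193334, 69961), Mul(-164203, Pow(16681, -1))) = Add(Rational(193334, 69961), Mul(-164203, Rational(1, 16681))) = Add(Rational(193334, 69961), Rational(-164203, 16681)) = Rational(-8262801629, 1167019441)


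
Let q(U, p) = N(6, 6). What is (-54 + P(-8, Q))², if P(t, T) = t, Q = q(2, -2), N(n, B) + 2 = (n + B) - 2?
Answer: 3844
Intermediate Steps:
N(n, B) = -4 + B + n (N(n, B) = -2 + ((n + B) - 2) = -2 + ((B + n) - 2) = -2 + (-2 + B + n) = -4 + B + n)
q(U, p) = 8 (q(U, p) = -4 + 6 + 6 = 8)
Q = 8
(-54 + P(-8, Q))² = (-54 - 8)² = (-62)² = 3844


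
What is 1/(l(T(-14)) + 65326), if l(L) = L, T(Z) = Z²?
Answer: 1/65522 ≈ 1.5262e-5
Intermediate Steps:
1/(l(T(-14)) + 65326) = 1/((-14)² + 65326) = 1/(196 + 65326) = 1/65522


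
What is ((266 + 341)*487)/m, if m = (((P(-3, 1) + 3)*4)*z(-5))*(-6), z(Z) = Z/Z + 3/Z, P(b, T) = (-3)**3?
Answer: 1478045/1152 ≈ 1283.0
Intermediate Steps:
P(b, T) = -27
z(Z) = 1 + 3/Z
m = 1152/5 (m = (((-27 + 3)*4)*((3 - 5)/(-5)))*(-6) = ((-24*4)*(-1/5*(-2)))*(-6) = -96*2/5*(-6) = -192/5*(-6) = 1152/5 ≈ 230.40)
((266 + 341)*487)/m = ((266 + 341)*487)/(1152/5) = (607*487)*(5/1152) = 295609*(5/1152) = 1478045/1152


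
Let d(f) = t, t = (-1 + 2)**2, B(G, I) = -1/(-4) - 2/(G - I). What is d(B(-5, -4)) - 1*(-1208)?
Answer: 1209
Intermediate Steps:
B(G, I) = 1/4 - 2/(G - I) (B(G, I) = -1*(-1/4) - 2/(G - I) = 1/4 - 2/(G - I))
t = 1 (t = 1**2 = 1)
d(f) = 1
d(B(-5, -4)) - 1*(-1208) = 1 - 1*(-1208) = 1 + 1208 = 1209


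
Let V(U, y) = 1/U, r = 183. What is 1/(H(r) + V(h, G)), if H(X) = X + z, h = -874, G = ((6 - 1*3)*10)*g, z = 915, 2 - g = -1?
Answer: 874/959651 ≈ 0.00091075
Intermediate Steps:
g = 3 (g = 2 - 1*(-1) = 2 + 1 = 3)
G = 90 (G = ((6 - 1*3)*10)*3 = ((6 - 3)*10)*3 = (3*10)*3 = 30*3 = 90)
H(X) = 915 + X (H(X) = X + 915 = 915 + X)
1/(H(r) + V(h, G)) = 1/((915 + 183) + 1/(-874)) = 1/(1098 - 1/874) = 1/(959651/874) = 874/959651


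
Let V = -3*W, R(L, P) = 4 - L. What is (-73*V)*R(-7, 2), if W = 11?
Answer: 26499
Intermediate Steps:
V = -33 (V = -3*11 = -33)
(-73*V)*R(-7, 2) = (-73*(-33))*(4 - 1*(-7)) = 2409*(4 + 7) = 2409*11 = 26499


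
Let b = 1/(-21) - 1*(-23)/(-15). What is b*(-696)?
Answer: 38512/35 ≈ 1100.3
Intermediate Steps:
b = -166/105 (b = 1*(-1/21) + 23*(-1/15) = -1/21 - 23/15 = -166/105 ≈ -1.5810)
b*(-696) = -166/105*(-696) = 38512/35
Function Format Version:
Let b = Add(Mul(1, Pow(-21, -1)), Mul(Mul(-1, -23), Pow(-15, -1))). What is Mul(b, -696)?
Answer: Rational(38512, 35) ≈ 1100.3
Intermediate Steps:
b = Rational(-166, 105) (b = Add(Mul(1, Rational(-1, 21)), Mul(23, Rational(-1, 15))) = Add(Rational(-1, 21), Rational(-23, 15)) = Rational(-166, 105) ≈ -1.5810)
Mul(b, -696) = Mul(Rational(-166, 105), -696) = Rational(38512, 35)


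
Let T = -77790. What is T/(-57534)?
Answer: 12965/9589 ≈ 1.3521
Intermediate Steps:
T/(-57534) = -77790/(-57534) = -77790*(-1/57534) = 12965/9589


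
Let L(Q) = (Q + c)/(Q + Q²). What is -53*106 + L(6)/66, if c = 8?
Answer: -1112363/198 ≈ -5618.0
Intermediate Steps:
L(Q) = (8 + Q)/(Q + Q²) (L(Q) = (Q + 8)/(Q + Q²) = (8 + Q)/(Q + Q²))
-53*106 + L(6)/66 = -53*106 + ((8 + 6)/(6*(1 + 6)))/66 = -5618 + ((⅙)*14/7)*(1/66) = -5618 + ((⅙)*(⅐)*14)*(1/66) = -5618 + (⅓)*(1/66) = -5618 + 1/198 = -1112363/198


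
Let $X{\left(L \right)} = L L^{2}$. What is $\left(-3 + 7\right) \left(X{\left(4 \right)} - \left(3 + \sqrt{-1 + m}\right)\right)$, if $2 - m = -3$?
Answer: $236$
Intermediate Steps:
$m = 5$ ($m = 2 - -3 = 2 + 3 = 5$)
$X{\left(L \right)} = L^{3}$
$\left(-3 + 7\right) \left(X{\left(4 \right)} - \left(3 + \sqrt{-1 + m}\right)\right) = \left(-3 + 7\right) \left(4^{3} - \left(3 + \sqrt{-1 + 5}\right)\right) = 4 \left(64 - \left(3 + \sqrt{4}\right)\right) = 4 \left(64 - 5\right) = 4 \cdot 59 = 236$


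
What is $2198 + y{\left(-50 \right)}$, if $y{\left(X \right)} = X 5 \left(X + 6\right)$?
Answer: $13198$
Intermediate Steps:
$y{\left(X \right)} = 5 X \left(6 + X\right)$
$2198 + y{\left(-50 \right)} = 2198 + 5 \left(-50\right) \left(6 - 50\right) = 2198 + 5 \left(-50\right) \left(-44\right) = 2198 + 11000 = 13198$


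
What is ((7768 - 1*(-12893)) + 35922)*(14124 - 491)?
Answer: 771396039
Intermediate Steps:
((7768 - 1*(-12893)) + 35922)*(14124 - 491) = ((7768 + 12893) + 35922)*13633 = (20661 + 35922)*13633 = 56583*13633 = 771396039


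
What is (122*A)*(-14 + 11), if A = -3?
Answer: 1098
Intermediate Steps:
(122*A)*(-14 + 11) = (122*(-3))*(-14 + 11) = -366*(-3) = 1098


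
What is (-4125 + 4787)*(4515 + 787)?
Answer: 3509924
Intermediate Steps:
(-4125 + 4787)*(4515 + 787) = 662*5302 = 3509924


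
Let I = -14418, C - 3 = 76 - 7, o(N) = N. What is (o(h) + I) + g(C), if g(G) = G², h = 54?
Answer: -9180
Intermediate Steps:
C = 72 (C = 3 + (76 - 7) = 3 + 69 = 72)
(o(h) + I) + g(C) = (54 - 14418) + 72² = -14364 + 5184 = -9180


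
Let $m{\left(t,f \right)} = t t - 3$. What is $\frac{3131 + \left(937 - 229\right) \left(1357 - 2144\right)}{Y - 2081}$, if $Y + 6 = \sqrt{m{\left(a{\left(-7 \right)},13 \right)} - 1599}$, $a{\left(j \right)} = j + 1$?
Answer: $\frac{231266731}{871427} + \frac{332439 i \sqrt{174}}{871427} \approx 265.39 + 5.0322 i$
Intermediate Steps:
$a{\left(j \right)} = 1 + j$
$m{\left(t,f \right)} = -3 + t^{2}$ ($m{\left(t,f \right)} = t^{2} - 3 = -3 + t^{2}$)
$Y = -6 + 3 i \sqrt{174}$ ($Y = -6 + \sqrt{\left(-3 + \left(1 - 7\right)^{2}\right) - 1599} = -6 + \sqrt{\left(-3 + \left(-6\right)^{2}\right) - 1599} = -6 + \sqrt{\left(-3 + 36\right) - 1599} = -6 + \sqrt{33 - 1599} = -6 + \sqrt{-1566} = -6 + 3 i \sqrt{174} \approx -6.0 + 39.573 i$)
$\frac{3131 + \left(937 - 229\right) \left(1357 - 2144\right)}{Y - 2081} = \frac{3131 + \left(937 - 229\right) \left(1357 - 2144\right)}{\left(-6 + 3 i \sqrt{174}\right) - 2081} = \frac{3131 + 708 \left(-787\right)}{-2087 + 3 i \sqrt{174}} = \frac{3131 - 557196}{-2087 + 3 i \sqrt{174}} = - \frac{554065}{-2087 + 3 i \sqrt{174}}$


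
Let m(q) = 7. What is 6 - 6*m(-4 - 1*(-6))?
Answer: -36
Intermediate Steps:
6 - 6*m(-4 - 1*(-6)) = 6 - 6*7 = 6 - 42 = -36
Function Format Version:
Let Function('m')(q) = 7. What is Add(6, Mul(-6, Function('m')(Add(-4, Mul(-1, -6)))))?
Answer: -36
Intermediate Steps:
Add(6, Mul(-6, Function('m')(Add(-4, Mul(-1, -6))))) = Add(6, Mul(-6, 7)) = Add(6, -42) = -36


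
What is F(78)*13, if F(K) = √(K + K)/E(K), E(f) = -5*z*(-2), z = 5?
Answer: 13*√39/25 ≈ 3.2474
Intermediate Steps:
E(f) = 50 (E(f) = -5*5*(-2) = -25*(-2) = 50)
F(K) = √2*√K/50 (F(K) = √(K + K)/50 = √(2*K)*(1/50) = (√2*√K)*(1/50) = √2*√K/50)
F(78)*13 = (√2*√78/50)*13 = (√39/25)*13 = 13*√39/25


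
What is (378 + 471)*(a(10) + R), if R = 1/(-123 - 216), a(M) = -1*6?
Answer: -575905/113 ≈ -5096.5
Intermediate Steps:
a(M) = -6
R = -1/339 (R = 1/(-339) = -1/339 ≈ -0.0029499)
(378 + 471)*(a(10) + R) = (378 + 471)*(-6 - 1/339) = 849*(-2035/339) = -575905/113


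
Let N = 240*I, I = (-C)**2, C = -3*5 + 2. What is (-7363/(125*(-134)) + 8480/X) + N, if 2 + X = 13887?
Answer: 1886687115051/46514750 ≈ 40561.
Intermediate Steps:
C = -13 (C = -15 + 2 = -13)
X = 13885 (X = -2 + 13887 = 13885)
I = 169 (I = (-1*(-13))**2 = 13**2 = 169)
N = 40560 (N = 240*169 = 40560)
(-7363/(125*(-134)) + 8480/X) + N = (-7363/(125*(-134)) + 8480/13885) + 40560 = (-7363/(-16750) + 8480*(1/13885)) + 40560 = (-7363*(-1/16750) + 1696/2777) + 40560 = (7363/16750 + 1696/2777) + 40560 = 48855051/46514750 + 40560 = 1886687115051/46514750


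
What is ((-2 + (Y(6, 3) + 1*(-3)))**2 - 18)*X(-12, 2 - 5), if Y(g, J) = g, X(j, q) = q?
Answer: 51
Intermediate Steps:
((-2 + (Y(6, 3) + 1*(-3)))**2 - 18)*X(-12, 2 - 5) = ((-2 + (6 + 1*(-3)))**2 - 18)*(2 - 5) = ((-2 + (6 - 3))**2 - 18)*(-3) = ((-2 + 3)**2 - 18)*(-3) = (1**2 - 18)*(-3) = (1 - 18)*(-3) = -17*(-3) = 51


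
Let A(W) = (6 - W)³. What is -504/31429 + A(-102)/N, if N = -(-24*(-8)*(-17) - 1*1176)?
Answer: 1649552112/5814365 ≈ 283.70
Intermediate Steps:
N = 4440 (N = -(192*(-17) - 1176) = -(-3264 - 1176) = -1*(-4440) = 4440)
-504/31429 + A(-102)/N = -504/31429 - (-6 - 102)³/4440 = -504*1/31429 - 1*(-108)³*(1/4440) = -504/31429 - 1*(-1259712)*(1/4440) = -504/31429 + 1259712*(1/4440) = -504/31429 + 52488/185 = 1649552112/5814365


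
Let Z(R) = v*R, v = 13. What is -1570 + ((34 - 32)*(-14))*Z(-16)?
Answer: 4254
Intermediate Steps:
Z(R) = 13*R
-1570 + ((34 - 32)*(-14))*Z(-16) = -1570 + ((34 - 32)*(-14))*(13*(-16)) = -1570 + (2*(-14))*(-208) = -1570 - 28*(-208) = -1570 + 5824 = 4254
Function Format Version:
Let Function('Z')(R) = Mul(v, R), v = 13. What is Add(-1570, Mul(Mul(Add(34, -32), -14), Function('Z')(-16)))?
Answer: 4254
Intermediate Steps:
Function('Z')(R) = Mul(13, R)
Add(-1570, Mul(Mul(Add(34, -32), -14), Function('Z')(-16))) = Add(-1570, Mul(Mul(Add(34, -32), -14), Mul(13, -16))) = Add(-1570, Mul(Mul(2, -14), -208)) = Add(-1570, Mul(-28, -208)) = Add(-1570, 5824) = 4254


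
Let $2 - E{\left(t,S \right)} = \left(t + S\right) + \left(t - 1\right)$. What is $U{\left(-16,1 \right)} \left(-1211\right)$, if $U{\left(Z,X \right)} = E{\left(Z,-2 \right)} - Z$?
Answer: $-64183$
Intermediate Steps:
$E{\left(t,S \right)} = 3 - S - 2 t$ ($E{\left(t,S \right)} = 2 - \left(\left(t + S\right) + \left(t - 1\right)\right) = 2 - \left(\left(S + t\right) + \left(-1 + t\right)\right) = 2 - \left(-1 + S + 2 t\right) = 3 - S - 2 t$)
$U{\left(Z,X \right)} = 5 - 3 Z$ ($U{\left(Z,X \right)} = \left(3 - -2 - 2 Z\right) - Z = \left(3 + 2 - 2 Z\right) - Z = \left(5 - 2 Z\right) - Z = 5 - 3 Z$)
$U{\left(-16,1 \right)} \left(-1211\right) = \left(5 - -48\right) \left(-1211\right) = \left(5 + 48\right) \left(-1211\right) = 53 \left(-1211\right) = -64183$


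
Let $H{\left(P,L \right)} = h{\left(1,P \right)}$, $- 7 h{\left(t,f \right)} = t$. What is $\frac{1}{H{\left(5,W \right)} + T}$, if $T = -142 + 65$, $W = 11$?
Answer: $- \frac{7}{540} \approx -0.012963$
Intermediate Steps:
$h{\left(t,f \right)} = - \frac{t}{7}$
$H{\left(P,L \right)} = - \frac{1}{7}$ ($H{\left(P,L \right)} = \left(- \frac{1}{7}\right) 1 = - \frac{1}{7}$)
$T = -77$
$\frac{1}{H{\left(5,W \right)} + T} = \frac{1}{- \frac{1}{7} - 77} = \frac{1}{- \frac{540}{7}} = - \frac{7}{540}$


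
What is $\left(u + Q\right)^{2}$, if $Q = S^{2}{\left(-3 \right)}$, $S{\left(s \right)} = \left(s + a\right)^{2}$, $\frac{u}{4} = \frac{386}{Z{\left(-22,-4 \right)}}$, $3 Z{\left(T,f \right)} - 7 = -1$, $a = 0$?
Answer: $727609$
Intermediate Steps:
$Z{\left(T,f \right)} = 2$ ($Z{\left(T,f \right)} = \frac{7}{3} + \frac{1}{3} \left(-1\right) = \frac{7}{3} - \frac{1}{3} = 2$)
$u = 772$ ($u = 4 \cdot \frac{386}{2} = 4 \cdot 386 \cdot \frac{1}{2} = 4 \cdot 193 = 772$)
$S{\left(s \right)} = s^{2}$ ($S{\left(s \right)} = \left(s + 0\right)^{2} = s^{2}$)
$Q = 81$ ($Q = \left(\left(-3\right)^{2}\right)^{2} = 9^{2} = 81$)
$\left(u + Q\right)^{2} = \left(772 + 81\right)^{2} = 853^{2} = 727609$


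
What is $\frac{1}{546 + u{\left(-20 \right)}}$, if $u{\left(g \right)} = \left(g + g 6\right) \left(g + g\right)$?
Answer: $\frac{1}{6146} \approx 0.00016271$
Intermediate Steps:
$u{\left(g \right)} = 14 g^{2}$ ($u{\left(g \right)} = \left(g + 6 g\right) 2 g = 7 g 2 g = 14 g^{2}$)
$\frac{1}{546 + u{\left(-20 \right)}} = \frac{1}{546 + 14 \left(-20\right)^{2}} = \frac{1}{546 + 14 \cdot 400} = \frac{1}{546 + 5600} = \frac{1}{6146}$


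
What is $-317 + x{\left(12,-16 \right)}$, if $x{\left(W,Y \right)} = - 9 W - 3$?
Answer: $-428$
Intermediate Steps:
$x{\left(W,Y \right)} = -3 - 9 W$
$-317 + x{\left(12,-16 \right)} = -317 - 111 = -428$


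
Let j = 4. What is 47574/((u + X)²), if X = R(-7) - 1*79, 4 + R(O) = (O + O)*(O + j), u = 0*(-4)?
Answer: 47574/1681 ≈ 28.301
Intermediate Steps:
u = 0
R(O) = -4 + 2*O*(4 + O) (R(O) = -4 + (O + O)*(O + 4) = -4 + (2*O)*(4 + O) = -4 + 2*O*(4 + O))
X = -41 (X = (-4 + 2*(-7)² + 8*(-7)) - 1*79 = (-4 + 2*49 - 56) - 79 = (-4 + 98 - 56) - 79 = 38 - 79 = -41)
47574/((u + X)²) = 47574/((0 - 41)²) = 47574/((-41)²) = 47574/1681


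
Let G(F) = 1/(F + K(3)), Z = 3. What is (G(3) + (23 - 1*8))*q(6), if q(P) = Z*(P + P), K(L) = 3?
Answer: 546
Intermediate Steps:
G(F) = 1/(3 + F) (G(F) = 1/(F + 3) = 1/(3 + F))
q(P) = 6*P (q(P) = 3*(P + P) = 3*(2*P) = 6*P)
(G(3) + (23 - 1*8))*q(6) = (1/(3 + 3) + (23 - 1*8))*(6*6) = (1/6 + (23 - 8))*36 = (⅙ + 15)*36 = (91/6)*36 = 546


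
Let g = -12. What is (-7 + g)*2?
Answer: -38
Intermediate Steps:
(-7 + g)*2 = (-7 - 12)*2 = -19*2 = -38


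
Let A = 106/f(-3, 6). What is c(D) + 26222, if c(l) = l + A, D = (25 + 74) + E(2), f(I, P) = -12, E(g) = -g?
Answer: 157861/6 ≈ 26310.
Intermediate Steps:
A = -53/6 (A = 106/(-12) = 106*(-1/12) = -53/6 ≈ -8.8333)
D = 97 (D = (25 + 74) - 1*2 = 99 - 2 = 97)
c(l) = -53/6 + l (c(l) = l - 53/6 = -53/6 + l)
c(D) + 26222 = (-53/6 + 97) + 26222 = 529/6 + 26222 = 157861/6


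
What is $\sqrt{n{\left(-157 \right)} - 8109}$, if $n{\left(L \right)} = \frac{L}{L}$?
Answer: $2 i \sqrt{2027} \approx 90.044 i$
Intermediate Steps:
$n{\left(L \right)} = 1$
$\sqrt{n{\left(-157 \right)} - 8109} = \sqrt{1 - 8109} = \sqrt{-8108} = 2 i \sqrt{2027}$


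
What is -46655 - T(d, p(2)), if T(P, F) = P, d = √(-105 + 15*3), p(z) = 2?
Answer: -46655 - 2*I*√15 ≈ -46655.0 - 7.746*I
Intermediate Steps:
d = 2*I*√15 (d = √(-105 + 45) = √(-60) = 2*I*√15 ≈ 7.746*I)
-46655 - T(d, p(2)) = -46655 - 2*I*√15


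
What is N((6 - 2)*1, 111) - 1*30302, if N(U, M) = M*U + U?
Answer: -29854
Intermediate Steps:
N(U, M) = U + M*U
N((6 - 2)*1, 111) - 1*30302 = ((6 - 2)*1)*(1 + 111) - 1*30302 = (4*1)*112 - 30302 = 4*112 - 30302 = 448 - 30302 = -29854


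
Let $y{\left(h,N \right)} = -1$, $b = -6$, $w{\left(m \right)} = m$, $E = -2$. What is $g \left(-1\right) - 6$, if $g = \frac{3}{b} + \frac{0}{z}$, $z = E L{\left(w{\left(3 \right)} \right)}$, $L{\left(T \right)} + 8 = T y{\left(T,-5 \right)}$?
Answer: $- \frac{11}{2} \approx -5.5$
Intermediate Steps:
$L{\left(T \right)} = -8 - T$ ($L{\left(T \right)} = -8 + T \left(-1\right) = -8 - T$)
$z = 22$ ($z = - 2 \left(-8 - 3\right) = \left(-2\right) \left(-11\right) = 22$)
$g = - \frac{1}{2}$ ($g = \frac{3}{-6} + \frac{0}{22} = 3 \left(- \frac{1}{6}\right) + 0 \cdot \frac{1}{22} = - \frac{1}{2} + 0 = - \frac{1}{2} \approx -0.5$)
$g \left(-1\right) - 6 = \left(- \frac{1}{2}\right) \left(-1\right) - 6 = \frac{1}{2} - 6 = - \frac{11}{2}$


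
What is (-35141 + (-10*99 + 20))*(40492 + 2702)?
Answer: -1559778534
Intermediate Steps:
(-35141 + (-10*99 + 20))*(40492 + 2702) = (-35141 + (-990 + 20))*43194 = (-35141 - 970)*43194 = -36111*43194 = -1559778534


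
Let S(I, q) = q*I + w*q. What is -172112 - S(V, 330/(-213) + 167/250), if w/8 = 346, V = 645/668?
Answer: -2011797611833/11857000 ≈ -1.6967e+5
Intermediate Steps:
V = 645/668 (V = 645*(1/668) = 645/668 ≈ 0.96557)
w = 2768 (w = 8*346 = 2768)
S(I, q) = 2768*q + I*q (S(I, q) = q*I + 2768*q = I*q + 2768*q = 2768*q + I*q)
-172112 - S(V, 330/(-213) + 167/250) = -172112 - (330/(-213) + 167/250)*(2768 + 645/668) = -172112 - (330*(-1/213) + 167*(1/250))*1849669/668 = -172112 - (-110/71 + 167/250)*1849669/668 = -172112 - (-15643)*1849669/(17750*668) = -172112 - 1*(-28934372167/11857000) = -172112 + 28934372167/11857000 = -2011797611833/11857000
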